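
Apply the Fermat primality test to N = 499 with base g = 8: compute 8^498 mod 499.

1

8^1 ≡ 8 (mod 499)
8^2 ≡ 8^2 = 64 ≡ 64 (mod 499)
8^4 ≡ 64^2 = 4096 ≡ 104 (mod 499)
8^8 ≡ 104^2 = 10816 ≡ 337 (mod 499)
8^16 ≡ 337^2 = 113569 ≡ 296 (mod 499)
8^32 ≡ 296^2 = 87616 ≡ 291 (mod 499)
8^64 ≡ 291^2 = 84681 ≡ 350 (mod 499)
8^128 ≡ 350^2 = 122500 ≡ 245 (mod 499)
8^256 ≡ 245^2 = 60025 ≡ 145 (mod 499)
498 = 256 + 128 + 64 + 32 + 16 + 2 in binary powers of 2.
So 8^498 ≡ 145 · 245 · 350 · 291 · 296 · 64 ≡ 1 (mod 499).
Since the result is 1, base 8 gives no evidence that 499 is composite.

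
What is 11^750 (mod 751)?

11^1 ≡ 11 (mod 751)
11^2 ≡ 11^2 = 121 ≡ 121 (mod 751)
11^4 ≡ 121^2 = 14641 ≡ 372 (mod 751)
11^8 ≡ 372^2 = 138384 ≡ 200 (mod 751)
11^16 ≡ 200^2 = 40000 ≡ 197 (mod 751)
11^32 ≡ 197^2 = 38809 ≡ 508 (mod 751)
11^64 ≡ 508^2 = 258064 ≡ 471 (mod 751)
11^128 ≡ 471^2 = 221841 ≡ 296 (mod 751)
11^256 ≡ 296^2 = 87616 ≡ 500 (mod 751)
11^512 ≡ 500^2 = 250000 ≡ 668 (mod 751)
750 = 512 + 128 + 64 + 32 + 8 + 4 + 2 in binary powers of 2.
So 11^750 ≡ 668 · 296 · 471 · 508 · 200 · 372 · 121 ≡ 1 (mod 751).
Since the result is 1, base 11 gives no evidence that 751 is composite.

1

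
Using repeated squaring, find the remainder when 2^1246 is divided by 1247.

2^1 ≡ 2 (mod 1247)
2^2 ≡ 2^2 = 4 ≡ 4 (mod 1247)
2^4 ≡ 4^2 = 16 ≡ 16 (mod 1247)
2^8 ≡ 16^2 = 256 ≡ 256 (mod 1247)
2^16 ≡ 256^2 = 65536 ≡ 692 (mod 1247)
2^32 ≡ 692^2 = 478864 ≡ 16 (mod 1247)
2^64 ≡ 16^2 = 256 ≡ 256 (mod 1247)
2^128 ≡ 256^2 = 65536 ≡ 692 (mod 1247)
2^256 ≡ 692^2 = 478864 ≡ 16 (mod 1247)
2^512 ≡ 16^2 = 256 ≡ 256 (mod 1247)
2^1024 ≡ 256^2 = 65536 ≡ 692 (mod 1247)
1246 = 1024 + 128 + 64 + 16 + 8 + 4 + 2 in binary powers of 2.
So 2^1246 ≡ 692 · 692 · 256 · 692 · 256 · 16 · 4 ≡ 173 (mod 1247).
Since 173 ≠ 1, base 2 is a Fermat witness: 1247 is composite.

173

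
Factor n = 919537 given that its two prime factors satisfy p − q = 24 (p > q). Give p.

Since p = q + 24, we have 919537 = q(q + 24), so q² + 24q − 919537 = 0.
Discriminant: 24² + 4·919537 = 576 + 3678148 = 3678724; √3678724 = 1918.
q = (−24 + 1918)/2 = 947, and p = q + 24 = 971.
Check: 947 · 971 = 919537.

971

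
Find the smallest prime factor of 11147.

71

11147 is odd.
Digit sum 14, not divisible by 3.
Ends in 7: not divisible by 5.
7: 11147 = 7·1592 + 3
11: 11147 = 11·1013 + 4
13: 11147 = 13·857 + 6
17: 11147 = 17·655 + 12
19: 11147 = 19·586 + 13
23: 11147 = 23·484 + 15
29: 11147 = 29·384 + 11
31: 11147 = 31·359 + 18
37: 11147 = 37·301 + 10
41: 11147 = 41·271 + 36
43: 11147 = 43·259 + 10
47: 11147 = 47·237 + 8
53: 11147 = 53·210 + 17
59: 11147 = 59·188 + 55
61: 11147 = 61·182 + 45
67: 11147 = 67·166 + 25
71: 11147 = 71·157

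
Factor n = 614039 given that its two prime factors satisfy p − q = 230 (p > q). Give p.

Since p = q + 230, we have 614039 = q(q + 230), so q² + 230q − 614039 = 0.
Discriminant: 230² + 4·614039 = 52900 + 2456156 = 2509056; √2509056 = 1584.
q = (−230 + 1584)/2 = 677, and p = q + 230 = 907.
Check: 677 · 907 = 614039.

907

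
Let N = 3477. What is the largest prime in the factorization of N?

61

3477 = 3 · 1159
1159 = 19 · 61
61 is prime.
So 3477 = 3 · 19 · 61; the largest prime factor is 61.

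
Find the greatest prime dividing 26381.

26381 = 23 · 1147
1147 = 31 · 37
37 is prime.
So 26381 = 23 · 31 · 37; the largest prime factor is 37.

37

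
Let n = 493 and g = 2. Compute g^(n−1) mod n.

373

2^1 ≡ 2 (mod 493)
2^2 ≡ 2^2 = 4 ≡ 4 (mod 493)
2^4 ≡ 4^2 = 16 ≡ 16 (mod 493)
2^8 ≡ 16^2 = 256 ≡ 256 (mod 493)
2^16 ≡ 256^2 = 65536 ≡ 460 (mod 493)
2^32 ≡ 460^2 = 211600 ≡ 103 (mod 493)
2^64 ≡ 103^2 = 10609 ≡ 256 (mod 493)
2^128 ≡ 256^2 = 65536 ≡ 460 (mod 493)
2^256 ≡ 460^2 = 211600 ≡ 103 (mod 493)
492 = 256 + 128 + 64 + 32 + 8 + 4 in binary powers of 2.
So 2^492 ≡ 103 · 460 · 256 · 103 · 256 · 16 ≡ 373 (mod 493).
Since 373 ≠ 1, base 2 is a Fermat witness: 493 is composite.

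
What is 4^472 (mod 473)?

236

4^1 ≡ 4 (mod 473)
4^2 ≡ 4^2 = 16 ≡ 16 (mod 473)
4^4 ≡ 16^2 = 256 ≡ 256 (mod 473)
4^8 ≡ 256^2 = 65536 ≡ 262 (mod 473)
4^16 ≡ 262^2 = 68644 ≡ 59 (mod 473)
4^32 ≡ 59^2 = 3481 ≡ 170 (mod 473)
4^64 ≡ 170^2 = 28900 ≡ 47 (mod 473)
4^128 ≡ 47^2 = 2209 ≡ 317 (mod 473)
4^256 ≡ 317^2 = 100489 ≡ 213 (mod 473)
472 = 256 + 128 + 64 + 16 + 8 in binary powers of 2.
So 4^472 ≡ 213 · 317 · 47 · 59 · 262 ≡ 236 (mod 473).
Since 236 ≠ 1, base 4 is a Fermat witness: 473 is composite.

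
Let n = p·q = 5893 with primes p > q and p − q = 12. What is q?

71

Since p = q + 12, we have 5893 = q(q + 12), so q² + 12q − 5893 = 0.
Discriminant: 12² + 4·5893 = 144 + 23572 = 23716; √23716 = 154.
q = (−12 + 154)/2 = 71, and p = q + 12 = 83.
Check: 71 · 83 = 5893.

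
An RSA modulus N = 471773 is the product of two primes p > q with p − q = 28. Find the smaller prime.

Since p = q + 28, we have 471773 = q(q + 28), so q² + 28q − 471773 = 0.
Discriminant: 28² + 4·471773 = 784 + 1887092 = 1887876; √1887876 = 1374.
q = (−28 + 1374)/2 = 673, and p = q + 28 = 701.
Check: 673 · 701 = 471773.

673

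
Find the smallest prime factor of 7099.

31

7099 is odd.
Digit sum 25, not divisible by 3.
Ends in 9: not divisible by 5.
7: 7099 = 7·1014 + 1
11: 7099 = 11·645 + 4
13: 7099 = 13·546 + 1
17: 7099 = 17·417 + 10
19: 7099 = 19·373 + 12
23: 7099 = 23·308 + 15
29: 7099 = 29·244 + 23
31: 7099 = 31·229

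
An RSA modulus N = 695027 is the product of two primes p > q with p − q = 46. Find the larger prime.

857

Since p = q + 46, we have 695027 = q(q + 46), so q² + 46q − 695027 = 0.
Discriminant: 46² + 4·695027 = 2116 + 2780108 = 2782224; √2782224 = 1668.
q = (−46 + 1668)/2 = 811, and p = q + 46 = 857.
Check: 811 · 857 = 695027.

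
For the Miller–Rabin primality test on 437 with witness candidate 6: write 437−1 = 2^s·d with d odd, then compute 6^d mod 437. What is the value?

234

437 − 1 = 436 = 2^2 · 109, so d = 109.
6^1 ≡ 6 (mod 437)
6^2 ≡ 6^2 = 36 ≡ 36 (mod 437)
6^4 ≡ 36^2 = 1296 ≡ 422 (mod 437)
6^8 ≡ 422^2 = 178084 ≡ 225 (mod 437)
6^16 ≡ 225^2 = 50625 ≡ 370 (mod 437)
6^32 ≡ 370^2 = 136900 ≡ 119 (mod 437)
6^64 ≡ 119^2 = 14161 ≡ 177 (mod 437)
109 = 64 + 32 + 8 + 4 + 1 in binary powers of 2.
So 6^109 ≡ 177 · 119 · 225 · 422 · 6 ≡ 234 (mod 437).
Squaring chain: 234 → 131; never reaches −1, so base 6 is a Miller–Rabin witness that 437 is composite.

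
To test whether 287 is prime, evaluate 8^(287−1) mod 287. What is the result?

8^1 ≡ 8 (mod 287)
8^2 ≡ 8^2 = 64 ≡ 64 (mod 287)
8^4 ≡ 64^2 = 4096 ≡ 78 (mod 287)
8^8 ≡ 78^2 = 6084 ≡ 57 (mod 287)
8^16 ≡ 57^2 = 3249 ≡ 92 (mod 287)
8^32 ≡ 92^2 = 8464 ≡ 141 (mod 287)
8^64 ≡ 141^2 = 19881 ≡ 78 (mod 287)
8^128 ≡ 78^2 = 6084 ≡ 57 (mod 287)
8^256 ≡ 57^2 = 3249 ≡ 92 (mod 287)
286 = 256 + 16 + 8 + 4 + 2 in binary powers of 2.
So 8^286 ≡ 92 · 92 · 57 · 78 · 64 ≡ 113 (mod 287).
Since 113 ≠ 1, base 8 is a Fermat witness: 287 is composite.

113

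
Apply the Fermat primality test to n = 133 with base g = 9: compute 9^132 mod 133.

106

9^1 ≡ 9 (mod 133)
9^2 ≡ 9^2 = 81 ≡ 81 (mod 133)
9^4 ≡ 81^2 = 6561 ≡ 44 (mod 133)
9^8 ≡ 44^2 = 1936 ≡ 74 (mod 133)
9^16 ≡ 74^2 = 5476 ≡ 23 (mod 133)
9^32 ≡ 23^2 = 529 ≡ 130 (mod 133)
9^64 ≡ 130^2 = 16900 ≡ 9 (mod 133)
9^128 ≡ 9^2 = 81 ≡ 81 (mod 133)
132 = 128 + 4 in binary powers of 2.
So 9^132 ≡ 81 · 44 ≡ 106 (mod 133).
Since 106 ≠ 1, base 9 is a Fermat witness: 133 is composite.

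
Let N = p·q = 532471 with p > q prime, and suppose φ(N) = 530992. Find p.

φ(n) = (p−1)(q−1) = n − (p+q) + 1, so p + q = 532471 − 530992 + 1 = 1480.
p and q are the roots of t² − 1480t + 532471 = 0.
Discriminant: 1480² − 4·532471 = 2190400 − 2129884 = 60516; √60516 = 246.
q = (1480 − 246)/2 = 617, p = (1480 + 246)/2 = 863.
Check: 617 · 863 = 532471.

863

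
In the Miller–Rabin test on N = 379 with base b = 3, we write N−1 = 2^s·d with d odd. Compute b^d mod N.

378

379 − 1 = 378 = 2^1 · 189, so d = 189.
3^1 ≡ 3 (mod 379)
3^2 ≡ 3^2 = 9 ≡ 9 (mod 379)
3^4 ≡ 9^2 = 81 ≡ 81 (mod 379)
3^8 ≡ 81^2 = 6561 ≡ 118 (mod 379)
3^16 ≡ 118^2 = 13924 ≡ 280 (mod 379)
3^32 ≡ 280^2 = 78400 ≡ 326 (mod 379)
3^64 ≡ 326^2 = 106276 ≡ 156 (mod 379)
3^128 ≡ 156^2 = 24336 ≡ 80 (mod 379)
189 = 128 + 32 + 16 + 8 + 4 + 1 in binary powers of 2.
So 3^189 ≡ 80 · 326 · 280 · 118 · 81 · 3 ≡ 378 (mod 379).
Since 3^d ≡ 378 (mod 379), base 3 does not prove 379 composite.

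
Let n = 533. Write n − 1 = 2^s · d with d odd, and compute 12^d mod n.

533 − 1 = 532 = 2^2 · 133, so d = 133.
12^1 ≡ 12 (mod 533)
12^2 ≡ 12^2 = 144 ≡ 144 (mod 533)
12^4 ≡ 144^2 = 20736 ≡ 482 (mod 533)
12^8 ≡ 482^2 = 232324 ≡ 469 (mod 533)
12^16 ≡ 469^2 = 219961 ≡ 365 (mod 533)
12^32 ≡ 365^2 = 133225 ≡ 508 (mod 533)
12^64 ≡ 508^2 = 258064 ≡ 92 (mod 533)
12^128 ≡ 92^2 = 8464 ≡ 469 (mod 533)
133 = 128 + 4 + 1 in binary powers of 2.
So 12^133 ≡ 469 · 482 · 12 ≡ 259 (mod 533).
Squaring chain: 259 → 456; never reaches −1, so base 12 is a Miller–Rabin witness that 533 is composite.

259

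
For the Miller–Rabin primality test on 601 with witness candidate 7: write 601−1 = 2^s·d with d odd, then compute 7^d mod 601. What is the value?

59

601 − 1 = 600 = 2^3 · 75, so d = 75.
7^1 ≡ 7 (mod 601)
7^2 ≡ 7^2 = 49 ≡ 49 (mod 601)
7^4 ≡ 49^2 = 2401 ≡ 598 (mod 601)
7^8 ≡ 598^2 = 357604 ≡ 9 (mod 601)
7^16 ≡ 9^2 = 81 ≡ 81 (mod 601)
7^32 ≡ 81^2 = 6561 ≡ 551 (mod 601)
7^64 ≡ 551^2 = 303601 ≡ 96 (mod 601)
75 = 64 + 8 + 2 + 1 in binary powers of 2.
So 7^75 ≡ 96 · 9 · 49 · 7 ≡ 59 (mod 601).
Squaring chain: 59 → 476 → 600; reaches −1, so base 7 does not prove 601 composite.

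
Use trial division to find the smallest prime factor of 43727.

73

43727 is odd.
Digit sum 23, not divisible by 3.
Ends in 7: not divisible by 5.
7: 43727 = 7·6246 + 5
11: 43727 = 11·3975 + 2
13: 43727 = 13·3363 + 8
17: 43727 = 17·2572 + 3
19: 43727 = 19·2301 + 8
23: 43727 = 23·1901 + 4
29: 43727 = 29·1507 + 24
31: 43727 = 31·1410 + 17
37: 43727 = 37·1181 + 30
41: 43727 = 41·1066 + 21
43: 43727 = 43·1016 + 39
47: 43727 = 47·930 + 17
53: 43727 = 53·825 + 2
59: 43727 = 59·741 + 8
61: 43727 = 61·716 + 51
67: 43727 = 67·652 + 43
71: 43727 = 71·615 + 62
73: 43727 = 73·599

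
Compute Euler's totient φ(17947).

Factor: 17947 = 131 · 137.
φ(17947) = (131−1) · (137−1) = 130 · 136 = 17680.

17680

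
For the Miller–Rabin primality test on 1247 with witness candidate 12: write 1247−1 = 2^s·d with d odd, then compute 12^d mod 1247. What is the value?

1247 − 1 = 1246 = 2^1 · 623, so d = 623.
12^1 ≡ 12 (mod 1247)
12^2 ≡ 12^2 = 144 ≡ 144 (mod 1247)
12^4 ≡ 144^2 = 20736 ≡ 784 (mod 1247)
12^8 ≡ 784^2 = 614656 ≡ 1132 (mod 1247)
12^16 ≡ 1132^2 = 1281424 ≡ 755 (mod 1247)
12^32 ≡ 755^2 = 570025 ≡ 146 (mod 1247)
12^64 ≡ 146^2 = 21316 ≡ 117 (mod 1247)
12^128 ≡ 117^2 = 13689 ≡ 1219 (mod 1247)
12^256 ≡ 1219^2 = 1485961 ≡ 784 (mod 1247)
12^512 ≡ 784^2 = 614656 ≡ 1132 (mod 1247)
623 = 512 + 64 + 32 + 8 + 4 + 2 + 1 in binary powers of 2.
So 12^623 ≡ 1132 · 117 · 146 · 1132 · 784 · 144 · 12 ≡ 394 (mod 1247).
Squaring chain: 394; never reaches −1, so base 12 is a Miller–Rabin witness that 1247 is composite.

394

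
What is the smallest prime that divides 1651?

1651 is odd.
Digit sum 13, not divisible by 3.
Ends in 1: not divisible by 5.
7: 1651 = 7·235 + 6
11: 1651 = 11·150 + 1
13: 1651 = 13·127

13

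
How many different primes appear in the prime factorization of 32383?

3

32383 = 13 · 2491
2491 = 47 · 53
32383 = 13 · 47 · 53, which has 3 distinct prime factors.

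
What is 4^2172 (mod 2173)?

1533

4^1 ≡ 4 (mod 2173)
4^2 ≡ 4^2 = 16 ≡ 16 (mod 2173)
4^4 ≡ 16^2 = 256 ≡ 256 (mod 2173)
4^8 ≡ 256^2 = 65536 ≡ 346 (mod 2173)
4^16 ≡ 346^2 = 119716 ≡ 201 (mod 2173)
4^32 ≡ 201^2 = 40401 ≡ 1287 (mod 2173)
4^64 ≡ 1287^2 = 1656369 ≡ 543 (mod 2173)
4^128 ≡ 543^2 = 294849 ≡ 1494 (mod 2173)
4^256 ≡ 1494^2 = 2232036 ≡ 365 (mod 2173)
4^512 ≡ 365^2 = 133225 ≡ 672 (mod 2173)
4^1024 ≡ 672^2 = 451584 ≡ 1773 (mod 2173)
4^2048 ≡ 1773^2 = 3143529 ≡ 1371 (mod 2173)
2172 = 2048 + 64 + 32 + 16 + 8 + 4 in binary powers of 2.
So 4^2172 ≡ 1371 · 543 · 1287 · 201 · 346 · 256 ≡ 1533 (mod 2173).
Since 1533 ≠ 1, base 4 is a Fermat witness: 2173 is composite.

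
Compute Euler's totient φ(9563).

Factor: 9563 = 73 · 131.
φ(9563) = (73−1) · (131−1) = 72 · 130 = 9360.

9360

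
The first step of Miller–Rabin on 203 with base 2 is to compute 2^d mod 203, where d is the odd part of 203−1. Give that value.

137

203 − 1 = 202 = 2^1 · 101, so d = 101.
2^1 ≡ 2 (mod 203)
2^2 ≡ 2^2 = 4 ≡ 4 (mod 203)
2^4 ≡ 4^2 = 16 ≡ 16 (mod 203)
2^8 ≡ 16^2 = 256 ≡ 53 (mod 203)
2^16 ≡ 53^2 = 2809 ≡ 170 (mod 203)
2^32 ≡ 170^2 = 28900 ≡ 74 (mod 203)
2^64 ≡ 74^2 = 5476 ≡ 198 (mod 203)
101 = 64 + 32 + 4 + 1 in binary powers of 2.
So 2^101 ≡ 198 · 74 · 16 · 2 ≡ 137 (mod 203).
Squaring chain: 137; never reaches −1, so base 2 is a Miller–Rabin witness that 203 is composite.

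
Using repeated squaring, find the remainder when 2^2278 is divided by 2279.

78

2^1 ≡ 2 (mod 2279)
2^2 ≡ 2^2 = 4 ≡ 4 (mod 2279)
2^4 ≡ 4^2 = 16 ≡ 16 (mod 2279)
2^8 ≡ 16^2 = 256 ≡ 256 (mod 2279)
2^16 ≡ 256^2 = 65536 ≡ 1724 (mod 2279)
2^32 ≡ 1724^2 = 2972176 ≡ 360 (mod 2279)
2^64 ≡ 360^2 = 129600 ≡ 1976 (mod 2279)
2^128 ≡ 1976^2 = 3904576 ≡ 649 (mod 2279)
2^256 ≡ 649^2 = 421201 ≡ 1865 (mod 2279)
2^512 ≡ 1865^2 = 3478225 ≡ 471 (mod 2279)
2^1024 ≡ 471^2 = 221841 ≡ 778 (mod 2279)
2^2048 ≡ 778^2 = 605284 ≡ 1349 (mod 2279)
2278 = 2048 + 128 + 64 + 32 + 4 + 2 in binary powers of 2.
So 2^2278 ≡ 1349 · 649 · 1976 · 360 · 16 · 4 ≡ 78 (mod 2279).
Since 78 ≠ 1, base 2 is a Fermat witness: 2279 is composite.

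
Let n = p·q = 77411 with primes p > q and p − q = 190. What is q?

Since p = q + 190, we have 77411 = q(q + 190), so q² + 190q − 77411 = 0.
Discriminant: 190² + 4·77411 = 36100 + 309644 = 345744; √345744 = 588.
q = (−190 + 588)/2 = 199, and p = q + 190 = 389.
Check: 199 · 389 = 77411.

199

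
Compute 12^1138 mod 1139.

892

12^1 ≡ 12 (mod 1139)
12^2 ≡ 12^2 = 144 ≡ 144 (mod 1139)
12^4 ≡ 144^2 = 20736 ≡ 234 (mod 1139)
12^8 ≡ 234^2 = 54756 ≡ 84 (mod 1139)
12^16 ≡ 84^2 = 7056 ≡ 222 (mod 1139)
12^32 ≡ 222^2 = 49284 ≡ 307 (mod 1139)
12^64 ≡ 307^2 = 94249 ≡ 851 (mod 1139)
12^128 ≡ 851^2 = 724201 ≡ 936 (mod 1139)
12^256 ≡ 936^2 = 876096 ≡ 205 (mod 1139)
12^512 ≡ 205^2 = 42025 ≡ 1021 (mod 1139)
12^1024 ≡ 1021^2 = 1042441 ≡ 256 (mod 1139)
1138 = 1024 + 64 + 32 + 16 + 2 in binary powers of 2.
So 12^1138 ≡ 256 · 851 · 307 · 222 · 144 ≡ 892 (mod 1139).
Since 892 ≠ 1, base 12 is a Fermat witness: 1139 is composite.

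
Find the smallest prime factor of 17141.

61

17141 is odd.
Digit sum 14, not divisible by 3.
Ends in 1: not divisible by 5.
7: 17141 = 7·2448 + 5
11: 17141 = 11·1558 + 3
13: 17141 = 13·1318 + 7
17: 17141 = 17·1008 + 5
19: 17141 = 19·902 + 3
23: 17141 = 23·745 + 6
29: 17141 = 29·591 + 2
31: 17141 = 31·552 + 29
37: 17141 = 37·463 + 10
41: 17141 = 41·418 + 3
43: 17141 = 43·398 + 27
47: 17141 = 47·364 + 33
53: 17141 = 53·323 + 22
59: 17141 = 59·290 + 31
61: 17141 = 61·281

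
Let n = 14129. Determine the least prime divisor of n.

14129 is odd.
Digit sum 17, not divisible by 3.
Ends in 9: not divisible by 5.
7: 14129 = 7·2018 + 3
11: 14129 = 11·1284 + 5
13: 14129 = 13·1086 + 11
17: 14129 = 17·831 + 2
19: 14129 = 19·743 + 12
23: 14129 = 23·614 + 7
29: 14129 = 29·487 + 6
31: 14129 = 31·455 + 24
37: 14129 = 37·381 + 32
41: 14129 = 41·344 + 25
43: 14129 = 43·328 + 25
47: 14129 = 47·300 + 29
53: 14129 = 53·266 + 31
59: 14129 = 59·239 + 28
61: 14129 = 61·231 + 38
67: 14129 = 67·210 + 59
71: 14129 = 71·199

71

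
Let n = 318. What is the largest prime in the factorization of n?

53

318 = 2 · 159
159 = 3 · 53
53 is prime.
So 318 = 2 · 3 · 53; the largest prime factor is 53.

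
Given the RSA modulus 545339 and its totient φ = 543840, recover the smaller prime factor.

619

φ(n) = (p−1)(q−1) = n − (p+q) + 1, so p + q = 545339 − 543840 + 1 = 1500.
p and q are the roots of t² − 1500t + 545339 = 0.
Discriminant: 1500² − 4·545339 = 2250000 − 2181356 = 68644; √68644 = 262.
q = (1500 − 262)/2 = 619, p = (1500 + 262)/2 = 881.
Check: 619 · 881 = 545339.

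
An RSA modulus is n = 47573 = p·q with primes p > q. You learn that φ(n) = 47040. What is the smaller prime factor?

113

φ(n) = (p−1)(q−1) = n − (p+q) + 1, so p + q = 47573 − 47040 + 1 = 534.
p and q are the roots of t² − 534t + 47573 = 0.
Discriminant: 534² − 4·47573 = 285156 − 190292 = 94864; √94864 = 308.
q = (534 − 308)/2 = 113, p = (534 + 308)/2 = 421.
Check: 113 · 421 = 47573.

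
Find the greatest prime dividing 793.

61

793 = 13 · 61
61 is prime.
So 793 = 13 · 61; the largest prime factor is 61.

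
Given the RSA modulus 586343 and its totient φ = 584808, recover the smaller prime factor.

709

φ(n) = (p−1)(q−1) = n − (p+q) + 1, so p + q = 586343 − 584808 + 1 = 1536.
p and q are the roots of t² − 1536t + 586343 = 0.
Discriminant: 1536² − 4·586343 = 2359296 − 2345372 = 13924; √13924 = 118.
q = (1536 − 118)/2 = 709, p = (1536 + 118)/2 = 827.
Check: 709 · 827 = 586343.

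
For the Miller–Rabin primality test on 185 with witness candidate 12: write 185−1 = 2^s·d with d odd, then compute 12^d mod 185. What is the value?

185 − 1 = 184 = 2^3 · 23, so d = 23.
12^1 ≡ 12 (mod 185)
12^2 ≡ 12^2 = 144 ≡ 144 (mod 185)
12^4 ≡ 144^2 = 20736 ≡ 16 (mod 185)
12^8 ≡ 16^2 = 256 ≡ 71 (mod 185)
12^16 ≡ 71^2 = 5041 ≡ 46 (mod 185)
23 = 16 + 4 + 2 + 1 in binary powers of 2.
So 12^23 ≡ 46 · 16 · 144 · 12 ≡ 118 (mod 185).
Squaring chain: 118 → 49 → 181; never reaches −1, so base 12 is a Miller–Rabin witness that 185 is composite.

118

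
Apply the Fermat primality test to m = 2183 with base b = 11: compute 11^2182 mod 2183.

11^1 ≡ 11 (mod 2183)
11^2 ≡ 11^2 = 121 ≡ 121 (mod 2183)
11^4 ≡ 121^2 = 14641 ≡ 1543 (mod 2183)
11^8 ≡ 1543^2 = 2380849 ≡ 1379 (mod 2183)
11^16 ≡ 1379^2 = 1901641 ≡ 248 (mod 2183)
11^32 ≡ 248^2 = 61504 ≡ 380 (mod 2183)
11^64 ≡ 380^2 = 144400 ≡ 322 (mod 2183)
11^128 ≡ 322^2 = 103684 ≡ 1083 (mod 2183)
11^256 ≡ 1083^2 = 1172889 ≡ 618 (mod 2183)
11^512 ≡ 618^2 = 381924 ≡ 2082 (mod 2183)
11^1024 ≡ 2082^2 = 4334724 ≡ 1469 (mod 2183)
11^2048 ≡ 1469^2 = 2157961 ≡ 1157 (mod 2183)
2182 = 2048 + 128 + 4 + 2 in binary powers of 2.
So 11^2182 ≡ 1157 · 1083 · 1543 · 121 ≡ 470 (mod 2183).
Since 470 ≠ 1, base 11 is a Fermat witness: 2183 is composite.

470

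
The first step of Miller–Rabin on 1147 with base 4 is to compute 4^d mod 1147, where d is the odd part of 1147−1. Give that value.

529

1147 − 1 = 1146 = 2^1 · 573, so d = 573.
4^1 ≡ 4 (mod 1147)
4^2 ≡ 4^2 = 16 ≡ 16 (mod 1147)
4^4 ≡ 16^2 = 256 ≡ 256 (mod 1147)
4^8 ≡ 256^2 = 65536 ≡ 157 (mod 1147)
4^16 ≡ 157^2 = 24649 ≡ 562 (mod 1147)
4^32 ≡ 562^2 = 315844 ≡ 419 (mod 1147)
4^64 ≡ 419^2 = 175561 ≡ 70 (mod 1147)
4^128 ≡ 70^2 = 4900 ≡ 312 (mod 1147)
4^256 ≡ 312^2 = 97344 ≡ 996 (mod 1147)
4^512 ≡ 996^2 = 992016 ≡ 1008 (mod 1147)
573 = 512 + 32 + 16 + 8 + 4 + 1 in binary powers of 2.
So 4^573 ≡ 1008 · 419 · 562 · 157 · 256 · 4 ≡ 529 (mod 1147).
Squaring chain: 529; never reaches −1, so base 4 is a Miller–Rabin witness that 1147 is composite.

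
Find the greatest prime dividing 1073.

1073 = 29 · 37
37 is prime.
So 1073 = 29 · 37; the largest prime factor is 37.

37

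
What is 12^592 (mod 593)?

1

12^1 ≡ 12 (mod 593)
12^2 ≡ 12^2 = 144 ≡ 144 (mod 593)
12^4 ≡ 144^2 = 20736 ≡ 574 (mod 593)
12^8 ≡ 574^2 = 329476 ≡ 361 (mod 593)
12^16 ≡ 361^2 = 130321 ≡ 454 (mod 593)
12^32 ≡ 454^2 = 206116 ≡ 345 (mod 593)
12^64 ≡ 345^2 = 119025 ≡ 425 (mod 593)
12^128 ≡ 425^2 = 180625 ≡ 353 (mod 593)
12^256 ≡ 353^2 = 124609 ≡ 79 (mod 593)
12^512 ≡ 79^2 = 6241 ≡ 311 (mod 593)
592 = 512 + 64 + 16 in binary powers of 2.
So 12^592 ≡ 311 · 425 · 454 ≡ 1 (mod 593).
Since the result is 1, base 12 gives no evidence that 593 is composite.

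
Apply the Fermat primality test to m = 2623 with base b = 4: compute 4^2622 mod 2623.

4^1 ≡ 4 (mod 2623)
4^2 ≡ 4^2 = 16 ≡ 16 (mod 2623)
4^4 ≡ 16^2 = 256 ≡ 256 (mod 2623)
4^8 ≡ 256^2 = 65536 ≡ 2584 (mod 2623)
4^16 ≡ 2584^2 = 6677056 ≡ 1521 (mod 2623)
4^32 ≡ 1521^2 = 2313441 ≡ 2578 (mod 2623)
4^64 ≡ 2578^2 = 6646084 ≡ 2025 (mod 2623)
4^128 ≡ 2025^2 = 4100625 ≡ 876 (mod 2623)
4^256 ≡ 876^2 = 767376 ≡ 1460 (mod 2623)
4^512 ≡ 1460^2 = 2131600 ≡ 1724 (mod 2623)
4^1024 ≡ 1724^2 = 2972176 ≡ 317 (mod 2623)
4^2048 ≡ 317^2 = 100489 ≡ 815 (mod 2623)
2622 = 2048 + 512 + 32 + 16 + 8 + 4 + 2 in binary powers of 2.
So 4^2622 ≡ 815 · 1724 · 2578 · 1521 · 2584 · 256 · 16 ≡ 2277 (mod 2623).
Since 2277 ≠ 1, base 4 is a Fermat witness: 2623 is composite.

2277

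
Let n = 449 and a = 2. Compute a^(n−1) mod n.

2^1 ≡ 2 (mod 449)
2^2 ≡ 2^2 = 4 ≡ 4 (mod 449)
2^4 ≡ 4^2 = 16 ≡ 16 (mod 449)
2^8 ≡ 16^2 = 256 ≡ 256 (mod 449)
2^16 ≡ 256^2 = 65536 ≡ 431 (mod 449)
2^32 ≡ 431^2 = 185761 ≡ 324 (mod 449)
2^64 ≡ 324^2 = 104976 ≡ 359 (mod 449)
2^128 ≡ 359^2 = 128881 ≡ 18 (mod 449)
2^256 ≡ 18^2 = 324 ≡ 324 (mod 449)
448 = 256 + 128 + 64 in binary powers of 2.
So 2^448 ≡ 324 · 18 · 359 ≡ 1 (mod 449).
Since the result is 1, base 2 gives no evidence that 449 is composite.

1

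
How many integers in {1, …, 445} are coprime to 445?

Factor: 445 = 5 · 89.
φ(445) = (5−1) · (89−1) = 4 · 88 = 352.

352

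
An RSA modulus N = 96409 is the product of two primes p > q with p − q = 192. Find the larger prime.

421

Since p = q + 192, we have 96409 = q(q + 192), so q² + 192q − 96409 = 0.
Discriminant: 192² + 4·96409 = 36864 + 385636 = 422500; √422500 = 650.
q = (−192 + 650)/2 = 229, and p = q + 192 = 421.
Check: 229 · 421 = 96409.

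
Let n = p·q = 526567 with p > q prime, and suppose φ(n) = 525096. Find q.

φ(n) = (p−1)(q−1) = n − (p+q) + 1, so p + q = 526567 − 525096 + 1 = 1472.
p and q are the roots of t² − 1472t + 526567 = 0.
Discriminant: 1472² − 4·526567 = 2166784 − 2106268 = 60516; √60516 = 246.
q = (1472 − 246)/2 = 613, p = (1472 + 246)/2 = 859.
Check: 613 · 859 = 526567.

613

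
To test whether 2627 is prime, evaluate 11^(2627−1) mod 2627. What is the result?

2616

11^1 ≡ 11 (mod 2627)
11^2 ≡ 11^2 = 121 ≡ 121 (mod 2627)
11^4 ≡ 121^2 = 14641 ≡ 1506 (mod 2627)
11^8 ≡ 1506^2 = 2268036 ≡ 935 (mod 2627)
11^16 ≡ 935^2 = 874225 ≡ 2061 (mod 2627)
11^32 ≡ 2061^2 = 4247721 ≡ 2489 (mod 2627)
11^64 ≡ 2489^2 = 6195121 ≡ 655 (mod 2627)
11^128 ≡ 655^2 = 429025 ≡ 824 (mod 2627)
11^256 ≡ 824^2 = 678976 ≡ 1210 (mod 2627)
11^512 ≡ 1210^2 = 1464100 ≡ 861 (mod 2627)
11^1024 ≡ 861^2 = 741321 ≡ 507 (mod 2627)
11^2048 ≡ 507^2 = 257049 ≡ 2230 (mod 2627)
2626 = 2048 + 512 + 64 + 2 in binary powers of 2.
So 11^2626 ≡ 2230 · 861 · 655 · 121 ≡ 2616 (mod 2627).
Since 2616 ≠ 1, base 11 is a Fermat witness: 2627 is composite.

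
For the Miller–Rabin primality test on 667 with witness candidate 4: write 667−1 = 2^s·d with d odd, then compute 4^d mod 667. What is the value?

179

667 − 1 = 666 = 2^1 · 333, so d = 333.
4^1 ≡ 4 (mod 667)
4^2 ≡ 4^2 = 16 ≡ 16 (mod 667)
4^4 ≡ 16^2 = 256 ≡ 256 (mod 667)
4^8 ≡ 256^2 = 65536 ≡ 170 (mod 667)
4^16 ≡ 170^2 = 28900 ≡ 219 (mod 667)
4^32 ≡ 219^2 = 47961 ≡ 604 (mod 667)
4^64 ≡ 604^2 = 364816 ≡ 634 (mod 667)
4^128 ≡ 634^2 = 401956 ≡ 422 (mod 667)
4^256 ≡ 422^2 = 178084 ≡ 662 (mod 667)
333 = 256 + 64 + 8 + 4 + 1 in binary powers of 2.
So 4^333 ≡ 662 · 634 · 170 · 256 · 4 ≡ 179 (mod 667).
Squaring chain: 179; never reaches −1, so base 4 is a Miller–Rabin witness that 667 is composite.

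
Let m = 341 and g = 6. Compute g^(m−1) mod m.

56

6^1 ≡ 6 (mod 341)
6^2 ≡ 6^2 = 36 ≡ 36 (mod 341)
6^4 ≡ 36^2 = 1296 ≡ 273 (mod 341)
6^8 ≡ 273^2 = 74529 ≡ 191 (mod 341)
6^16 ≡ 191^2 = 36481 ≡ 335 (mod 341)
6^32 ≡ 335^2 = 112225 ≡ 36 (mod 341)
6^64 ≡ 36^2 = 1296 ≡ 273 (mod 341)
6^128 ≡ 273^2 = 74529 ≡ 191 (mod 341)
6^256 ≡ 191^2 = 36481 ≡ 335 (mod 341)
340 = 256 + 64 + 16 + 4 in binary powers of 2.
So 6^340 ≡ 335 · 273 · 335 · 273 ≡ 56 (mod 341).
Since 56 ≠ 1, base 6 is a Fermat witness: 341 is composite.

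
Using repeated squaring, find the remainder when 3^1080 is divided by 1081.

3^1 ≡ 3 (mod 1081)
3^2 ≡ 3^2 = 9 ≡ 9 (mod 1081)
3^4 ≡ 9^2 = 81 ≡ 81 (mod 1081)
3^8 ≡ 81^2 = 6561 ≡ 75 (mod 1081)
3^16 ≡ 75^2 = 5625 ≡ 220 (mod 1081)
3^32 ≡ 220^2 = 48400 ≡ 836 (mod 1081)
3^64 ≡ 836^2 = 698896 ≡ 570 (mod 1081)
3^128 ≡ 570^2 = 324900 ≡ 600 (mod 1081)
3^256 ≡ 600^2 = 360000 ≡ 27 (mod 1081)
3^512 ≡ 27^2 = 729 ≡ 729 (mod 1081)
3^1024 ≡ 729^2 = 531441 ≡ 670 (mod 1081)
1080 = 1024 + 32 + 16 + 8 in binary powers of 2.
So 3^1080 ≡ 670 · 836 · 220 · 75 ≡ 768 (mod 1081).
Since 768 ≠ 1, base 3 is a Fermat witness: 1081 is composite.

768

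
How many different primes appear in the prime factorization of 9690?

9690 = 2 · 4845
4845 = 3 · 1615
1615 = 5 · 323
323 = 17 · 19
9690 = 2 · 3 · 5 · 17 · 19, which has 5 distinct prime factors.

5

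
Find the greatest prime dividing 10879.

10879 = 11 · 989
989 = 23 · 43
43 is prime.
So 10879 = 11 · 23 · 43; the largest prime factor is 43.

43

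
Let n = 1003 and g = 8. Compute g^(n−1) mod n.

812

8^1 ≡ 8 (mod 1003)
8^2 ≡ 8^2 = 64 ≡ 64 (mod 1003)
8^4 ≡ 64^2 = 4096 ≡ 84 (mod 1003)
8^8 ≡ 84^2 = 7056 ≡ 35 (mod 1003)
8^16 ≡ 35^2 = 1225 ≡ 222 (mod 1003)
8^32 ≡ 222^2 = 49284 ≡ 137 (mod 1003)
8^64 ≡ 137^2 = 18769 ≡ 715 (mod 1003)
8^128 ≡ 715^2 = 511225 ≡ 698 (mod 1003)
8^256 ≡ 698^2 = 487204 ≡ 749 (mod 1003)
8^512 ≡ 749^2 = 561001 ≡ 324 (mod 1003)
1002 = 512 + 256 + 128 + 64 + 32 + 8 + 2 in binary powers of 2.
So 8^1002 ≡ 324 · 749 · 698 · 715 · 137 · 35 · 64 ≡ 812 (mod 1003).
Since 812 ≠ 1, base 8 is a Fermat witness: 1003 is composite.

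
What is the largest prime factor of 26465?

26465 = 5 · 5293
5293 = 67 · 79
79 is prime.
So 26465 = 5 · 67 · 79; the largest prime factor is 79.

79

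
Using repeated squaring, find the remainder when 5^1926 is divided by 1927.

291

5^1 ≡ 5 (mod 1927)
5^2 ≡ 5^2 = 25 ≡ 25 (mod 1927)
5^4 ≡ 25^2 = 625 ≡ 625 (mod 1927)
5^8 ≡ 625^2 = 390625 ≡ 1371 (mod 1927)
5^16 ≡ 1371^2 = 1879641 ≡ 816 (mod 1927)
5^32 ≡ 816^2 = 665856 ≡ 1041 (mod 1927)
5^64 ≡ 1041^2 = 1083681 ≡ 707 (mod 1927)
5^128 ≡ 707^2 = 499849 ≡ 756 (mod 1927)
5^256 ≡ 756^2 = 571536 ≡ 1144 (mod 1927)
5^512 ≡ 1144^2 = 1308736 ≡ 303 (mod 1927)
5^1024 ≡ 303^2 = 91809 ≡ 1240 (mod 1927)
1926 = 1024 + 512 + 256 + 128 + 4 + 2 in binary powers of 2.
So 5^1926 ≡ 1240 · 303 · 1144 · 756 · 625 · 25 ≡ 291 (mod 1927).
Since 291 ≠ 1, base 5 is a Fermat witness: 1927 is composite.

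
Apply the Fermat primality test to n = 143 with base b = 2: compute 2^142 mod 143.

2^1 ≡ 2 (mod 143)
2^2 ≡ 2^2 = 4 ≡ 4 (mod 143)
2^4 ≡ 4^2 = 16 ≡ 16 (mod 143)
2^8 ≡ 16^2 = 256 ≡ 113 (mod 143)
2^16 ≡ 113^2 = 12769 ≡ 42 (mod 143)
2^32 ≡ 42^2 = 1764 ≡ 48 (mod 143)
2^64 ≡ 48^2 = 2304 ≡ 16 (mod 143)
2^128 ≡ 16^2 = 256 ≡ 113 (mod 143)
142 = 128 + 8 + 4 + 2 in binary powers of 2.
So 2^142 ≡ 113 · 113 · 16 · 4 ≡ 114 (mod 143).
Since 114 ≠ 1, base 2 is a Fermat witness: 143 is composite.

114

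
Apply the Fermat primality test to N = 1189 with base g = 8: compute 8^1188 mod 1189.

8^1 ≡ 8 (mod 1189)
8^2 ≡ 8^2 = 64 ≡ 64 (mod 1189)
8^4 ≡ 64^2 = 4096 ≡ 529 (mod 1189)
8^8 ≡ 529^2 = 279841 ≡ 426 (mod 1189)
8^16 ≡ 426^2 = 181476 ≡ 748 (mod 1189)
8^32 ≡ 748^2 = 559504 ≡ 674 (mod 1189)
8^64 ≡ 674^2 = 454276 ≡ 78 (mod 1189)
8^128 ≡ 78^2 = 6084 ≡ 139 (mod 1189)
8^256 ≡ 139^2 = 19321 ≡ 297 (mod 1189)
8^512 ≡ 297^2 = 88209 ≡ 223 (mod 1189)
8^1024 ≡ 223^2 = 49729 ≡ 980 (mod 1189)
1188 = 1024 + 128 + 32 + 4 in binary powers of 2.
So 8^1188 ≡ 980 · 139 · 674 · 529 ≡ 836 (mod 1189).
Since 836 ≠ 1, base 8 is a Fermat witness: 1189 is composite.

836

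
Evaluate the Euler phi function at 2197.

Factor: 2197 = 13^3.
φ(2197) = 13^2·(13−1) = 2028.

2028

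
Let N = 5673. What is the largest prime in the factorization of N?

61

5673 = 3 · 1891
1891 = 31 · 61
61 is prime.
So 5673 = 3 · 31 · 61; the largest prime factor is 61.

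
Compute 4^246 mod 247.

4^1 ≡ 4 (mod 247)
4^2 ≡ 4^2 = 16 ≡ 16 (mod 247)
4^4 ≡ 16^2 = 256 ≡ 9 (mod 247)
4^8 ≡ 9^2 = 81 ≡ 81 (mod 247)
4^16 ≡ 81^2 = 6561 ≡ 139 (mod 247)
4^32 ≡ 139^2 = 19321 ≡ 55 (mod 247)
4^64 ≡ 55^2 = 3025 ≡ 61 (mod 247)
4^128 ≡ 61^2 = 3721 ≡ 16 (mod 247)
246 = 128 + 64 + 32 + 16 + 4 + 2 in binary powers of 2.
So 4^246 ≡ 16 · 61 · 55 · 139 · 9 · 16 ≡ 235 (mod 247).
Since 235 ≠ 1, base 4 is a Fermat witness: 247 is composite.

235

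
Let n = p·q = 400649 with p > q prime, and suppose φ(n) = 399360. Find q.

521

φ(n) = (p−1)(q−1) = n − (p+q) + 1, so p + q = 400649 − 399360 + 1 = 1290.
p and q are the roots of t² − 1290t + 400649 = 0.
Discriminant: 1290² − 4·400649 = 1664100 − 1602596 = 61504; √61504 = 248.
q = (1290 − 248)/2 = 521, p = (1290 + 248)/2 = 769.
Check: 521 · 769 = 400649.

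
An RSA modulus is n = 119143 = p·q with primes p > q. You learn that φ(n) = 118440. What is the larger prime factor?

φ(n) = (p−1)(q−1) = n − (p+q) + 1, so p + q = 119143 − 118440 + 1 = 704.
p and q are the roots of t² − 704t + 119143 = 0.
Discriminant: 704² − 4·119143 = 495616 − 476572 = 19044; √19044 = 138.
q = (704 − 138)/2 = 283, p = (704 + 138)/2 = 421.
Check: 283 · 421 = 119143.

421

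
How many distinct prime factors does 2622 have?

4

2622 = 2 · 1311
1311 = 3 · 437
437 = 19 · 23
2622 = 2 · 3 · 19 · 23, which has 4 distinct prime factors.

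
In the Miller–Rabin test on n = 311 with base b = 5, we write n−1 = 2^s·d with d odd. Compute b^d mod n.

1

311 − 1 = 310 = 2^1 · 155, so d = 155.
5^1 ≡ 5 (mod 311)
5^2 ≡ 5^2 = 25 ≡ 25 (mod 311)
5^4 ≡ 25^2 = 625 ≡ 3 (mod 311)
5^8 ≡ 3^2 = 9 ≡ 9 (mod 311)
5^16 ≡ 9^2 = 81 ≡ 81 (mod 311)
5^32 ≡ 81^2 = 6561 ≡ 30 (mod 311)
5^64 ≡ 30^2 = 900 ≡ 278 (mod 311)
5^128 ≡ 278^2 = 77284 ≡ 156 (mod 311)
155 = 128 + 16 + 8 + 2 + 1 in binary powers of 2.
So 5^155 ≡ 156 · 81 · 9 · 25 · 5 ≡ 1 (mod 311).
Since 5^d ≡ 1 (mod 311), base 5 does not prove 311 composite.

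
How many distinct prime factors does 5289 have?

3

5289 = 3 · 1763
1763 = 41 · 43
5289 = 3 · 41 · 43, which has 3 distinct prime factors.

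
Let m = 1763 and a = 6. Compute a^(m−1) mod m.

6^1 ≡ 6 (mod 1763)
6^2 ≡ 6^2 = 36 ≡ 36 (mod 1763)
6^4 ≡ 36^2 = 1296 ≡ 1296 (mod 1763)
6^8 ≡ 1296^2 = 1679616 ≡ 1240 (mod 1763)
6^16 ≡ 1240^2 = 1537600 ≡ 264 (mod 1763)
6^32 ≡ 264^2 = 69696 ≡ 939 (mod 1763)
6^64 ≡ 939^2 = 881721 ≡ 221 (mod 1763)
6^128 ≡ 221^2 = 48841 ≡ 1240 (mod 1763)
6^256 ≡ 1240^2 = 1537600 ≡ 264 (mod 1763)
6^512 ≡ 264^2 = 69696 ≡ 939 (mod 1763)
6^1024 ≡ 939^2 = 881721 ≡ 221 (mod 1763)
1762 = 1024 + 512 + 128 + 64 + 32 + 2 in binary powers of 2.
So 6^1762 ≡ 221 · 939 · 1240 · 221 · 939 · 36 ≡ 651 (mod 1763).
Since 651 ≠ 1, base 6 is a Fermat witness: 1763 is composite.

651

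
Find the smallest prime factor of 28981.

73

28981 is odd.
Digit sum 28, not divisible by 3.
Ends in 1: not divisible by 5.
7: 28981 = 7·4140 + 1
11: 28981 = 11·2634 + 7
13: 28981 = 13·2229 + 4
17: 28981 = 17·1704 + 13
19: 28981 = 19·1525 + 6
23: 28981 = 23·1260 + 1
29: 28981 = 29·999 + 10
31: 28981 = 31·934 + 27
37: 28981 = 37·783 + 10
41: 28981 = 41·706 + 35
43: 28981 = 43·673 + 42
47: 28981 = 47·616 + 29
53: 28981 = 53·546 + 43
59: 28981 = 59·491 + 12
61: 28981 = 61·475 + 6
67: 28981 = 67·432 + 37
71: 28981 = 71·408 + 13
73: 28981 = 73·397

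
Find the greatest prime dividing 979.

979 = 11 · 89
89 is prime.
So 979 = 11 · 89; the largest prime factor is 89.

89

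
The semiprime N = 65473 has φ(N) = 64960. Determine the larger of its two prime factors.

281

φ(n) = (p−1)(q−1) = n − (p+q) + 1, so p + q = 65473 − 64960 + 1 = 514.
p and q are the roots of t² − 514t + 65473 = 0.
Discriminant: 514² − 4·65473 = 264196 − 261892 = 2304; √2304 = 48.
q = (514 − 48)/2 = 233, p = (514 + 48)/2 = 281.
Check: 233 · 281 = 65473.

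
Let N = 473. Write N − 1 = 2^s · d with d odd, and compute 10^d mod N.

439

473 − 1 = 472 = 2^3 · 59, so d = 59.
10^1 ≡ 10 (mod 473)
10^2 ≡ 10^2 = 100 ≡ 100 (mod 473)
10^4 ≡ 100^2 = 10000 ≡ 67 (mod 473)
10^8 ≡ 67^2 = 4489 ≡ 232 (mod 473)
10^16 ≡ 232^2 = 53824 ≡ 375 (mod 473)
10^32 ≡ 375^2 = 140625 ≡ 144 (mod 473)
59 = 32 + 16 + 8 + 2 + 1 in binary powers of 2.
So 10^59 ≡ 144 · 375 · 232 · 100 · 10 ≡ 439 (mod 473).
Squaring chain: 439 → 210 → 111; never reaches −1, so base 10 is a Miller–Rabin witness that 473 is composite.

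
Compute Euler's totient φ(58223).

Factor: 58223 = 11 · 67 · 79.
φ(58223) = (11−1) · (67−1) · (79−1) = 10 · 66 · 78 = 51480.

51480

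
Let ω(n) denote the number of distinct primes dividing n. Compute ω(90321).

90321 = 3 · 30107
30107 = 7 · 4301
4301 = 11 · 391
391 = 17 · 23
90321 = 3 · 7 · 11 · 17 · 23, which has 5 distinct prime factors.

5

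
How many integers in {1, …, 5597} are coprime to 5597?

Factor: 5597 = 29 · 193.
φ(5597) = (29−1) · (193−1) = 28 · 192 = 5376.

5376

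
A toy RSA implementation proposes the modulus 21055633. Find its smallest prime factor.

79

21055633 is odd.
Digit sum 25, not divisible by 3.
Ends in 3: not divisible by 5.
7: 21055633 = 7·3007947 + 4
11: 21055633 = 11·1914148 + 5
13: 21055633 = 13·1619664 + 1
17: 21055633 = 17·1238566 + 11
19: 21055633 = 19·1108191 + 4
23: 21055633 = 23·915462 + 7
29: 21055633 = 29·726056 + 9
31: 21055633 = 31·679213 + 30
37: 21055633 = 37·569071 + 6
41: 21055633 = 41·513552 + 1
43: 21055633 = 43·489665 + 38
47: 21055633 = 47·447992 + 9
53: 21055633 = 53·397276 + 5
59: 21055633 = 59·356875 + 8
61: 21055633 = 61·345174 + 19
67: 21055633 = 67·314263 + 12
71: 21055633 = 71·296558 + 15
73: 21055633 = 73·288433 + 24
79: 21055633 = 79·266527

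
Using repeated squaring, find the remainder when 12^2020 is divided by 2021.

12^1 ≡ 12 (mod 2021)
12^2 ≡ 12^2 = 144 ≡ 144 (mod 2021)
12^4 ≡ 144^2 = 20736 ≡ 526 (mod 2021)
12^8 ≡ 526^2 = 276676 ≡ 1820 (mod 2021)
12^16 ≡ 1820^2 = 3312400 ≡ 2002 (mod 2021)
12^32 ≡ 2002^2 = 4008004 ≡ 361 (mod 2021)
12^64 ≡ 361^2 = 130321 ≡ 977 (mod 2021)
12^128 ≡ 977^2 = 954529 ≡ 617 (mod 2021)
12^256 ≡ 617^2 = 380689 ≡ 741 (mod 2021)
12^512 ≡ 741^2 = 549081 ≡ 1390 (mod 2021)
12^1024 ≡ 1390^2 = 1932100 ≡ 24 (mod 2021)
2020 = 1024 + 512 + 256 + 128 + 64 + 32 + 4 in binary powers of 2.
So 12^2020 ≡ 24 · 1390 · 741 · 617 · 977 · 361 · 526 ≡ 397 (mod 2021).
Since 397 ≠ 1, base 12 is a Fermat witness: 2021 is composite.

397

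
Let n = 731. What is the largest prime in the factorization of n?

731 = 17 · 43
43 is prime.
So 731 = 17 · 43; the largest prime factor is 43.

43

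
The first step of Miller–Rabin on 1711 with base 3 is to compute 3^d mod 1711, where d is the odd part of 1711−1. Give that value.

606

1711 − 1 = 1710 = 2^1 · 855, so d = 855.
3^1 ≡ 3 (mod 1711)
3^2 ≡ 3^2 = 9 ≡ 9 (mod 1711)
3^4 ≡ 9^2 = 81 ≡ 81 (mod 1711)
3^8 ≡ 81^2 = 6561 ≡ 1428 (mod 1711)
3^16 ≡ 1428^2 = 2039184 ≡ 1383 (mod 1711)
3^32 ≡ 1383^2 = 1912689 ≡ 1502 (mod 1711)
3^64 ≡ 1502^2 = 2256004 ≡ 906 (mod 1711)
3^128 ≡ 906^2 = 820836 ≡ 1267 (mod 1711)
3^256 ≡ 1267^2 = 1605289 ≡ 371 (mod 1711)
3^512 ≡ 371^2 = 137641 ≡ 761 (mod 1711)
855 = 512 + 256 + 64 + 16 + 4 + 2 + 1 in binary powers of 2.
So 3^855 ≡ 761 · 371 · 906 · 1383 · 81 · 9 · 3 ≡ 606 (mod 1711).
Squaring chain: 606; never reaches −1, so base 3 is a Miller–Rabin witness that 1711 is composite.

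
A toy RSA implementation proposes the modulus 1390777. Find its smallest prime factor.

47

1390777 is odd.
Digit sum 34, not divisible by 3.
Ends in 7: not divisible by 5.
7: 1390777 = 7·198682 + 3
11: 1390777 = 11·126434 + 3
13: 1390777 = 13·106982 + 11
17: 1390777 = 17·81810 + 7
19: 1390777 = 19·73198 + 15
23: 1390777 = 23·60468 + 13
29: 1390777 = 29·47957 + 24
31: 1390777 = 31·44863 + 24
37: 1390777 = 37·37588 + 21
41: 1390777 = 41·33921 + 16
43: 1390777 = 43·32343 + 28
47: 1390777 = 47·29591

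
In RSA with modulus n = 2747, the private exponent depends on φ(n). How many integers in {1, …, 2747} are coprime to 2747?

2640

Factor: 2747 = 41 · 67.
φ(2747) = (41−1) · (67−1) = 40 · 66 = 2640.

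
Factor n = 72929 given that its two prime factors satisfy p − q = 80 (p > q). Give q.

233

Since p = q + 80, we have 72929 = q(q + 80), so q² + 80q − 72929 = 0.
Discriminant: 80² + 4·72929 = 6400 + 291716 = 298116; √298116 = 546.
q = (−80 + 546)/2 = 233, and p = q + 80 = 313.
Check: 233 · 313 = 72929.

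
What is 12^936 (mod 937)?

1

12^1 ≡ 12 (mod 937)
12^2 ≡ 12^2 = 144 ≡ 144 (mod 937)
12^4 ≡ 144^2 = 20736 ≡ 122 (mod 937)
12^8 ≡ 122^2 = 14884 ≡ 829 (mod 937)
12^16 ≡ 829^2 = 687241 ≡ 420 (mod 937)
12^32 ≡ 420^2 = 176400 ≡ 244 (mod 937)
12^64 ≡ 244^2 = 59536 ≡ 505 (mod 937)
12^128 ≡ 505^2 = 255025 ≡ 161 (mod 937)
12^256 ≡ 161^2 = 25921 ≡ 622 (mod 937)
12^512 ≡ 622^2 = 386884 ≡ 840 (mod 937)
936 = 512 + 256 + 128 + 32 + 8 in binary powers of 2.
So 12^936 ≡ 840 · 622 · 161 · 244 · 829 ≡ 1 (mod 937).
Since the result is 1, base 12 gives no evidence that 937 is composite.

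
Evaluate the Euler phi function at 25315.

19680

Factor: 25315 = 5 · 61 · 83.
φ(25315) = (5−1) · (61−1) · (83−1) = 4 · 60 · 82 = 19680.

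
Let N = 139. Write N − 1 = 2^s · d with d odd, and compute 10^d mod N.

138

139 − 1 = 138 = 2^1 · 69, so d = 69.
10^1 ≡ 10 (mod 139)
10^2 ≡ 10^2 = 100 ≡ 100 (mod 139)
10^4 ≡ 100^2 = 10000 ≡ 131 (mod 139)
10^8 ≡ 131^2 = 17161 ≡ 64 (mod 139)
10^16 ≡ 64^2 = 4096 ≡ 65 (mod 139)
10^32 ≡ 65^2 = 4225 ≡ 55 (mod 139)
10^64 ≡ 55^2 = 3025 ≡ 106 (mod 139)
69 = 64 + 4 + 1 in binary powers of 2.
So 10^69 ≡ 106 · 131 · 10 ≡ 138 (mod 139).
Since 10^d ≡ 138 (mod 139), base 10 does not prove 139 composite.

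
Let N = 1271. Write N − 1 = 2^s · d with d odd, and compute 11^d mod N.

1271 − 1 = 1270 = 2^1 · 635, so d = 635.
11^1 ≡ 11 (mod 1271)
11^2 ≡ 11^2 = 121 ≡ 121 (mod 1271)
11^4 ≡ 121^2 = 14641 ≡ 660 (mod 1271)
11^8 ≡ 660^2 = 435600 ≡ 918 (mod 1271)
11^16 ≡ 918^2 = 842724 ≡ 51 (mod 1271)
11^32 ≡ 51^2 = 2601 ≡ 59 (mod 1271)
11^64 ≡ 59^2 = 3481 ≡ 939 (mod 1271)
11^128 ≡ 939^2 = 881721 ≡ 918 (mod 1271)
11^256 ≡ 918^2 = 842724 ≡ 51 (mod 1271)
11^512 ≡ 51^2 = 2601 ≡ 59 (mod 1271)
635 = 512 + 64 + 32 + 16 + 8 + 2 + 1 in binary powers of 2.
So 11^635 ≡ 59 · 939 · 59 · 51 · 918 · 121 · 11 ≡ 998 (mod 1271).
Squaring chain: 998; never reaches −1, so base 11 is a Miller–Rabin witness that 1271 is composite.

998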